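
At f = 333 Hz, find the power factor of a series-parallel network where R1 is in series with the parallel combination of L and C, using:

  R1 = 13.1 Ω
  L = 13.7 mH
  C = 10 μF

Step 1 — Angular frequency: ω = 2π·f = 2π·333 = 2092 rad/s.
Step 2 — Component impedances:
  R1: Z = R = 13.1 Ω
  L: Z = jωL = j·2092·0.0137 = 0 + j28.66 Ω
  C: Z = 1/(jωC) = -j/(ω·C) = 0 - j47.79 Ω
Step 3 — Parallel branch: L || C = 1/(1/L + 1/C) = 0 + j71.62 Ω.
Step 4 — Series with R1: Z_total = R1 + (L || C) = 13.1 + j71.62 Ω = 72.8∠79.6° Ω.
Step 5 — Power factor: PF = cos(φ) = Re(Z)/|Z| = 13.1/72.8 = 0.1799.
Step 6 — Type: Im(Z) = 71.62 ⇒ lagging (phase φ = 79.6°).

PF = 0.1799 (lagging, φ = 79.6°)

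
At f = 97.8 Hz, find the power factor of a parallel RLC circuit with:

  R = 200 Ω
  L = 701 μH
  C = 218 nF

Step 1 — Angular frequency: ω = 2π·f = 2π·97.8 = 614.5 rad/s.
Step 2 — Component impedances:
  R: Z = R = 200 Ω
  L: Z = jωL = j·614.5·0.000701 = 0 + j0.4308 Ω
  C: Z = 1/(jωC) = -j/(ω·C) = 0 - j7465 Ω
Step 3 — Parallel combination: 1/Z_total = 1/R + 1/L + 1/C; Z_total = 0.0009279 + j0.4308 Ω = 0.4308∠89.9° Ω.
Step 4 — Power factor: PF = cos(φ) = Re(Z)/|Z| = 0.0009279/0.4308 = 0.002154.
Step 5 — Type: Im(Z) = 0.4308 ⇒ lagging (phase φ = 89.9°).

PF = 0.002154 (lagging, φ = 89.9°)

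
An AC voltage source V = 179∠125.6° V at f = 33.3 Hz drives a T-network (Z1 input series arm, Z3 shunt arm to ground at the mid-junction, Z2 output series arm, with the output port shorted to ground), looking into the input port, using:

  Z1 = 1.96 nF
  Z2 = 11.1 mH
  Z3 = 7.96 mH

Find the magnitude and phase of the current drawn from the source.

Step 1 — Angular frequency: ω = 2π·f = 2π·33.3 = 209.2 rad/s.
Step 2 — Component impedances:
  Z1: Z = 1/(jωC) = -j/(ω·C) = 0 - j2.438e+06 Ω
  Z2: Z = jωL = j·209.2·0.0111 = 0 + j2.322 Ω
  Z3: Z = jωL = j·209.2·0.00796 = 0 + j1.665 Ω
Step 3 — With the output port shorted to ground, the output series arm Z2 runs from the junction to ground; the shunt arm Z3 also runs from the junction to ground. They appear in parallel: Z3 || Z2 = 0 + j0.9699 Ω.
Step 4 — Series with input arm Z1: Z_in = Z1 + (Z3 || Z2) = 0 - j2.438e+06 Ω = 2.438e+06∠-90.0° Ω.
Step 5 — Source phasor: V = 179∠125.6° V = -104.2 + j145.5 V.
Step 6 — Ohm's law: I = V / Z_total = (-104.2 + j145.5) / (0 - j2.438e+06) = -5.969e-05 - j4.273e-05 A.
Step 7 — Convert to polar: |I| = 7.341e-05 A, ∠I = -144.4°.

I = 7.341e-05∠-144.4° A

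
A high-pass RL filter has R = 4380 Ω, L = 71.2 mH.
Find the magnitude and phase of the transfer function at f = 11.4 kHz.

Step 1 — Angular frequency: ω = 2π·1.14e+04 = 7.163e+04 rad/s.
Step 2 — Transfer function: H(jω) = jωL/(R + jωL).
Step 3 — Numerator jωL = j·5100; denominator R + jωL = 4380 + j5100.
Step 4 — H = 0.5755 + j0.4943.
Step 5 — Magnitude: |H| = 0.7586 (-2.4 dB); phase: φ = 40.7°.

|H| = 0.7586 (-2.4 dB), φ = 40.7°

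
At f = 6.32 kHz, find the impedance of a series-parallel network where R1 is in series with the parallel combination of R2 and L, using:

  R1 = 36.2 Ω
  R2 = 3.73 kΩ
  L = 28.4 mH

Step 1 — Angular frequency: ω = 2π·f = 2π·6320 = 3.971e+04 rad/s.
Step 2 — Component impedances:
  R1: Z = R = 36.2 Ω
  R2: Z = R = 3730 Ω
  L: Z = jωL = j·3.971e+04·0.0284 = 0 + j1128 Ω
Step 3 — Parallel branch: R2 || L = 1/(1/R2 + 1/L) = 312.4 + j1033 Ω.
Step 4 — Series with R1: Z_total = R1 + (R2 || L) = 348.6 + j1033 Ω = 1091∠71.4° Ω.

Z = 348.6 + j1033 Ω = 1091∠71.4° Ω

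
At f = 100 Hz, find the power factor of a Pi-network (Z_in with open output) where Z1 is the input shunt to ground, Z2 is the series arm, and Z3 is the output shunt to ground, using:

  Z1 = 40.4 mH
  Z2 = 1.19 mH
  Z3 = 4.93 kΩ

Step 1 — Angular frequency: ω = 2π·f = 2π·100 = 628.3 rad/s.
Step 2 — Component impedances:
  Z1: Z = jωL = j·628.3·0.0404 = 0 + j25.38 Ω
  Z2: Z = jωL = j·628.3·0.00119 = 0 + j0.7477 Ω
  Z3: Z = R = 4930 Ω
Step 3 — With open output, the series arm Z2 and the output shunt Z3 appear in series to ground: Z2 + Z3 = 4930 + j0.7477 Ω.
Step 4 — Parallel with input shunt Z1: Z_in = Z1 || (Z2 + Z3) = 0.1307 + j25.38 Ω = 25.38∠89.7° Ω.
Step 5 — Power factor: PF = cos(φ) = Re(Z)/|Z| = 0.1307/25.384 = 0.005149.
Step 6 — Type: Im(Z) = 25.38 ⇒ lagging (phase φ = 89.7°).

PF = 0.005149 (lagging, φ = 89.7°)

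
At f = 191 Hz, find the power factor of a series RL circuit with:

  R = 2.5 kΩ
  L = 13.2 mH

Step 1 — Angular frequency: ω = 2π·f = 2π·191 = 1200 rad/s.
Step 2 — Component impedances:
  R: Z = R = 2500 Ω
  L: Z = jωL = j·1200·0.0132 = 0 + j15.84 Ω
Step 3 — Series combination: Z_total = R + L = 2500 + j15.84 Ω = 2500∠0.4° Ω.
Step 4 — Power factor: PF = cos(φ) = Re(Z)/|Z| = 2500/2500 = 1.
Step 5 — Type: Im(Z) = 15.84 ⇒ lagging (phase φ = 0.4°).

PF = 1 (lagging, φ = 0.4°)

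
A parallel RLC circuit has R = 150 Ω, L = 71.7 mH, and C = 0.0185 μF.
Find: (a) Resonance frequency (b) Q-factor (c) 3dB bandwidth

Step 1 — Resonance: ω₀ = 1/√(LC) = 1/√(0.0717·1.85e-08) = 2.746e+04 rad/s.
Step 2 — f₀ = ω₀/(2π) = 4370 Hz.
Step 3 — Parallel Q: Q = R/(ω₀L) = 150/(2.746e+04·0.0717) = 0.07619.
Step 4 — Bandwidth: Δω = ω₀/Q = 3.604e+05 rad/s; BW = Δω/(2π) = 5.735e+04 Hz.

(a) f₀ = 4370 Hz  (b) Q = 0.07619  (c) BW = 5.735e+04 Hz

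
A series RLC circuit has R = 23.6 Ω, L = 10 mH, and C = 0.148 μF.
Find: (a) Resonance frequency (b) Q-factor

Step 1 — Resonance condition Im(Z)=0 gives ω₀ = 1/√(LC).
Step 2 — ω₀ = 1/√(0.01·1.48e-07) = 2.599e+04 rad/s.
Step 3 — f₀ = ω₀/(2π) = 4137 Hz.
Step 4 — Series Q: Q = ω₀L/R = 2.599e+04·0.01/23.6 = 11.01.

(a) f₀ = 4137 Hz  (b) Q = 11.01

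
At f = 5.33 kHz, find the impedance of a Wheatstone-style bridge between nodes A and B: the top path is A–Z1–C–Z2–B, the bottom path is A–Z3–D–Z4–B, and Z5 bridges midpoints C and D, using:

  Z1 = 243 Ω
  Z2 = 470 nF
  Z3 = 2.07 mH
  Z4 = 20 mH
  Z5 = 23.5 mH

Step 1 — Angular frequency: ω = 2π·f = 2π·5330 = 3.349e+04 rad/s.
Step 2 — Component impedances:
  Z1: Z = R = 243 Ω
  Z2: Z = 1/(jωC) = -j/(ω·C) = 0 - j63.53 Ω
  Z3: Z = jωL = j·3.349e+04·0.00207 = 0 + j69.32 Ω
  Z4: Z = jωL = j·3.349e+04·0.02 = 0 + j669.8 Ω
  Z5: Z = jωL = j·3.349e+04·0.0235 = 0 + j787 Ω
Step 3 — Bridge requires nodal analysis (the Z5 bridge couples midpoints C and D, so the two paths cannot be reduced to a simple series/parallel combination). Setting node B to ground and injecting 1 A at node A, the 3-node admittance system at A, C, D solves to V_A = Z_AB = 213 + j56.15 Ω = 220.3∠14.8° Ω.

Z = 213 + j56.15 Ω = 220.3∠14.8° Ω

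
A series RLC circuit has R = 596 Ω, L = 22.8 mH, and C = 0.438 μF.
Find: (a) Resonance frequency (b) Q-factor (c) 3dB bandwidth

Step 1 — Resonance: ω₀ = 1/√(LC) = 1/√(0.0228·4.38e-07) = 1.001e+04 rad/s.
Step 2 — f₀ = ω₀/(2π) = 1593 Hz.
Step 3 — Series Q: Q = ω₀L/R = 1.001e+04·0.0228/596 = 0.3828.
Step 4 — Bandwidth: Δω = ω₀/Q = 2.614e+04 rad/s; BW = Δω/(2π) = 4160 Hz.

(a) f₀ = 1593 Hz  (b) Q = 0.3828  (c) BW = 4160 Hz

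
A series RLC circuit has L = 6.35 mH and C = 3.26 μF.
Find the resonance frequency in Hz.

Step 1 — Resonance condition Im(Z)=0 gives ω₀ = 1/√(LC).
Step 2 — ω₀ = 1/√(0.00635·3.26e-06) = 6950 rad/s.
Step 3 — f₀ = ω₀/(2π) = 1106 Hz.

f₀ = 1106 Hz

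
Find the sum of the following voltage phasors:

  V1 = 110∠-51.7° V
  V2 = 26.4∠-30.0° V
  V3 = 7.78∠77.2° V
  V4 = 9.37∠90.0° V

Step 1 — Convert each phasor to rectangular form:
  V1 = 110·(cos(-51.7°) + j·sin(-51.7°)) = 68.18 - j86.33 V
  V2 = 26.4·(cos(-30.0°) + j·sin(-30.0°)) = 22.86 - j13.2 V
  V3 = 7.78·(cos(77.2°) + j·sin(77.2°)) = 1.724 + j7.587 V
  V4 = 9.37·(cos(90.0°) + j·sin(90.0°)) = 0 + j9.37 V
Step 2 — Sum components: V_total = 92.76 - j82.57 V.
Step 3 — Convert to polar: |V_total| = 124.2 V, ∠V_total = -41.7°.

V_total = 124.2∠-41.7° V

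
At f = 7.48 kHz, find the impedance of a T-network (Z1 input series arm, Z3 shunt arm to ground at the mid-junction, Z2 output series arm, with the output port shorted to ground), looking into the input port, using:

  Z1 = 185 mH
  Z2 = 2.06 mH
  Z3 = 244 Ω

Step 1 — Angular frequency: ω = 2π·f = 2π·7480 = 4.7e+04 rad/s.
Step 2 — Component impedances:
  Z1: Z = jωL = j·4.7e+04·0.185 = 0 + j8695 Ω
  Z2: Z = jωL = j·4.7e+04·0.00206 = 0 + j96.82 Ω
  Z3: Z = R = 244 Ω
Step 3 — With the output port shorted to ground, the output series arm Z2 runs from the junction to ground; the shunt arm Z3 also runs from the junction to ground. They appear in parallel: Z3 || Z2 = 33.19 + j83.65 Ω.
Step 4 — Series with input arm Z1: Z_in = Z1 + (Z3 || Z2) = 33.19 + j8778 Ω = 8778∠89.8° Ω.

Z = 33.19 + j8778 Ω = 8778∠89.8° Ω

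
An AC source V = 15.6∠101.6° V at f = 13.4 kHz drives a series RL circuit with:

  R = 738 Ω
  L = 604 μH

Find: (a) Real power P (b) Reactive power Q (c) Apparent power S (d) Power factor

Step 1 — Angular frequency: ω = 2π·f = 2π·1.34e+04 = 8.419e+04 rad/s.
Step 2 — Component impedances:
  R: Z = R = 738 Ω
  L: Z = jωL = j·8.419e+04·0.000604 = 0 + j50.85 Ω
Step 3 — Series combination: Z_total = R + L = 738 + j50.85 Ω = 739.8∠3.9° Ω.
Step 4 — Source phasor: V = 15.6∠101.6° V = -3.137 + j15.28 V.
Step 5 — Current: I = V / Z = -0.00281 + j0.0209 A = 0.02109∠97.7° A.
Step 6 — Complex power: S = V·I* = 0.3282 + j0.02262 VA.
Step 7 — Real power: P = Re(S) = 0.3282 W.
Step 8 — Reactive power: Q = Im(S) = 0.02262 VAR.
Step 9 — Apparent power: |S| = 0.329 VA.
Step 10 — Power factor: PF = P/|S| = 0.9976 (lagging).

(a) P = 0.3282 W  (b) Q = 0.02262 VAR  (c) S = 0.329 VA  (d) PF = 0.9976 (lagging)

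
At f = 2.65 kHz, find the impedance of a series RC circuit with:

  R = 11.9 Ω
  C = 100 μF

Step 1 — Angular frequency: ω = 2π·f = 2π·2650 = 1.665e+04 rad/s.
Step 2 — Component impedances:
  R: Z = R = 11.9 Ω
  C: Z = 1/(jωC) = -j/(ω·C) = 0 - j0.6006 Ω
Step 3 — Series combination: Z_total = R + C = 11.9 - j0.6006 Ω = 11.92∠-2.9° Ω.

Z = 11.9 - j0.6006 Ω = 11.92∠-2.9° Ω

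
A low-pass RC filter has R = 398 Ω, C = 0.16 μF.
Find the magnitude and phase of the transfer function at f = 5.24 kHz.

Step 1 — Angular frequency: ω = 2π·5240 = 3.292e+04 rad/s.
Step 2 — Transfer function: H(jω) = 1/(1 + jωRC).
Step 3 — Denominator: 1 + jωRC = 1 + j·3.292e+04·398·1.6e-07 = 1 + j2.097.
Step 4 — H = 0.1853 - j0.3886.
Step 5 — Magnitude: |H| = 0.4305 (-7.3 dB); phase: φ = -64.5°.

|H| = 0.4305 (-7.3 dB), φ = -64.5°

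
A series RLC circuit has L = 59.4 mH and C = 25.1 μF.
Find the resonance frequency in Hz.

Step 1 — Resonance condition Im(Z)=0 gives ω₀ = 1/√(LC).
Step 2 — ω₀ = 1/√(0.0594·2.51e-05) = 819 rad/s.
Step 3 — f₀ = ω₀/(2π) = 130.3 Hz.

f₀ = 130.3 Hz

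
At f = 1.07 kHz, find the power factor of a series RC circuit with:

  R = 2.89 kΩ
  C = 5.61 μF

Step 1 — Angular frequency: ω = 2π·f = 2π·1070 = 6723 rad/s.
Step 2 — Component impedances:
  R: Z = R = 2890 Ω
  C: Z = 1/(jωC) = -j/(ω·C) = 0 - j26.51 Ω
Step 3 — Series combination: Z_total = R + C = 2890 - j26.51 Ω = 2890∠-0.5° Ω.
Step 4 — Power factor: PF = cos(φ) = Re(Z)/|Z| = 2890/2890 = 1.
Step 5 — Type: Im(Z) = -26.51 ⇒ leading (phase φ = -0.5°).

PF = 1 (leading, φ = -0.5°)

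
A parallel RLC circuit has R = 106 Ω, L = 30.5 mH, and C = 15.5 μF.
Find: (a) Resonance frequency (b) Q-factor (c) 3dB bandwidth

Step 1 — Resonance: ω₀ = 1/√(LC) = 1/√(0.0305·1.55e-05) = 1454 rad/s.
Step 2 — f₀ = ω₀/(2π) = 231.5 Hz.
Step 3 — Parallel Q: Q = R/(ω₀L) = 106/(1454·0.0305) = 2.39.
Step 4 — Bandwidth: Δω = ω₀/Q = 608.6 rad/s; BW = Δω/(2π) = 96.87 Hz.

(a) f₀ = 231.5 Hz  (b) Q = 2.39  (c) BW = 96.87 Hz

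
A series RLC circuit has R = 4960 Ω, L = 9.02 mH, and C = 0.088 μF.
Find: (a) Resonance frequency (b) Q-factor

Step 1 — Resonance condition Im(Z)=0 gives ω₀ = 1/√(LC).
Step 2 — ω₀ = 1/√(0.00902·8.8e-08) = 3.549e+04 rad/s.
Step 3 — f₀ = ω₀/(2π) = 5649 Hz.
Step 4 — Series Q: Q = ω₀L/R = 3.549e+04·0.00902/4960 = 0.06455.

(a) f₀ = 5649 Hz  (b) Q = 0.06455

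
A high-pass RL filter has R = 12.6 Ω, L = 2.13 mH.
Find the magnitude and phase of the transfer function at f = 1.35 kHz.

Step 1 — Angular frequency: ω = 2π·1350 = 8482 rad/s.
Step 2 — Transfer function: H(jω) = jωL/(R + jωL).
Step 3 — Numerator jωL = j·18.07; denominator R + jωL = 12.6 + j18.07.
Step 4 — H = 0.6728 + j0.4692.
Step 5 — Magnitude: |H| = 0.8202 (-1.7 dB); phase: φ = 34.9°.

|H| = 0.8202 (-1.7 dB), φ = 34.9°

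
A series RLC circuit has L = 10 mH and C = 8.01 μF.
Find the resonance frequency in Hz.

Step 1 — Resonance condition Im(Z)=0 gives ω₀ = 1/√(LC).
Step 2 — ω₀ = 1/√(0.01·8.01e-06) = 3533 rad/s.
Step 3 — f₀ = ω₀/(2π) = 562.3 Hz.

f₀ = 562.3 Hz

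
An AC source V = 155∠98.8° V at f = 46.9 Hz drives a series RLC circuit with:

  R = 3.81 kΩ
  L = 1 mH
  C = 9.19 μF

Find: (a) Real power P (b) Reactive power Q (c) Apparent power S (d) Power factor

Step 1 — Angular frequency: ω = 2π·f = 2π·46.9 = 294.7 rad/s.
Step 2 — Component impedances:
  R: Z = R = 3810 Ω
  L: Z = jωL = j·294.7·0.001 = 0 + j0.2947 Ω
  C: Z = 1/(jωC) = -j/(ω·C) = 0 - j369.3 Ω
Step 3 — Series combination: Z_total = R + L + C = 3810 - j369 Ω = 3828∠-5.5° Ω.
Step 4 — Source phasor: V = 155∠98.8° V = -23.71 + j153.2 V.
Step 5 — Current: I = V / Z = -0.01002 + j0.03923 A = 0.04049∠104.3° A.
Step 6 — Complex power: S = V·I* = 6.247 - j0.605 VA.
Step 7 — Real power: P = Re(S) = 6.247 W.
Step 8 — Reactive power: Q = Im(S) = -0.605 VAR.
Step 9 — Apparent power: |S| = 6.276 VA.
Step 10 — Power factor: PF = P/|S| = 0.9953 (leading).

(a) P = 6.247 W  (b) Q = -0.605 VAR  (c) S = 6.276 VA  (d) PF = 0.9953 (leading)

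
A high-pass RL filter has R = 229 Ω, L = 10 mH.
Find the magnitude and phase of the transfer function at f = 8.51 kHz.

Step 1 — Angular frequency: ω = 2π·8510 = 5.347e+04 rad/s.
Step 2 — Transfer function: H(jω) = jωL/(R + jωL).
Step 3 — Numerator jωL = j·534.7; denominator R + jωL = 229 + j534.7.
Step 4 — H = 0.845 + j0.3619.
Step 5 — Magnitude: |H| = 0.9192 (-0.7 dB); phase: φ = 23.2°.

|H| = 0.9192 (-0.7 dB), φ = 23.2°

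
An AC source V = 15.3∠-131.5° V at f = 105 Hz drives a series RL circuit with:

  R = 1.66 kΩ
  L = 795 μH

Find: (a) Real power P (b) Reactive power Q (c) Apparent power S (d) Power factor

Step 1 — Angular frequency: ω = 2π·f = 2π·105 = 659.7 rad/s.
Step 2 — Component impedances:
  R: Z = R = 1660 Ω
  L: Z = jωL = j·659.7·0.000795 = 0 + j0.5245 Ω
Step 3 — Series combination: Z_total = R + L = 1660 + j0.5245 Ω = 1660∠0.0° Ω.
Step 4 — Source phasor: V = 15.3∠-131.5° V = -10.14 - j11.46 V.
Step 5 — Current: I = V / Z = -0.006109 - j0.006901 A = 0.009217∠-131.5° A.
Step 6 — Complex power: S = V·I* = 0.141 + j4.456e-05 VA.
Step 7 — Real power: P = Re(S) = 0.141 W.
Step 8 — Reactive power: Q = Im(S) = 4.456e-05 VAR.
Step 9 — Apparent power: |S| = 0.141 VA.
Step 10 — Power factor: PF = P/|S| = 1 (lagging).

(a) P = 0.141 W  (b) Q = 4.456e-05 VAR  (c) S = 0.141 VA  (d) PF = 1 (lagging)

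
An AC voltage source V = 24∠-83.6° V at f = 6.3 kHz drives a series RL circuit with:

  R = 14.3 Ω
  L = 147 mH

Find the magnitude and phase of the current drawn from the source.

Step 1 — Angular frequency: ω = 2π·f = 2π·6300 = 3.958e+04 rad/s.
Step 2 — Component impedances:
  R: Z = R = 14.3 Ω
  L: Z = jωL = j·3.958e+04·0.147 = 0 + j5819 Ω
Step 3 — Series combination: Z_total = R + L = 14.3 + j5819 Ω = 5819∠89.9° Ω.
Step 4 — Source phasor: V = 24∠-83.6° V = 2.675 - j23.85 V.
Step 5 — Ohm's law: I = V / Z_total = (2.675 - j23.85) / (14.3 + j5819) = -0.004098 - j0.0004698 A.
Step 6 — Convert to polar: |I| = 0.004125 A, ∠I = -173.5°.

I = 0.004125∠-173.5° A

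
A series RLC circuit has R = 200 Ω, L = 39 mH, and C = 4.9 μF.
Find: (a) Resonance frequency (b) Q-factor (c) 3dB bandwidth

Step 1 — Resonance: ω₀ = 1/√(LC) = 1/√(0.039·4.9e-06) = 2288 rad/s.
Step 2 — f₀ = ω₀/(2π) = 364.1 Hz.
Step 3 — Series Q: Q = ω₀L/R = 2288·0.039/200 = 0.4461.
Step 4 — Bandwidth: Δω = ω₀/Q = 5128 rad/s; BW = Δω/(2π) = 816.2 Hz.

(a) f₀ = 364.1 Hz  (b) Q = 0.4461  (c) BW = 816.2 Hz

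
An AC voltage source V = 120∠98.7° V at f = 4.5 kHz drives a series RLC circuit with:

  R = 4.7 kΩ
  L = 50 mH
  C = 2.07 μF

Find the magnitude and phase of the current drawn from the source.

Step 1 — Angular frequency: ω = 2π·f = 2π·4500 = 2.827e+04 rad/s.
Step 2 — Component impedances:
  R: Z = R = 4700 Ω
  L: Z = jωL = j·2.827e+04·0.05 = 0 + j1414 Ω
  C: Z = 1/(jωC) = -j/(ω·C) = 0 - j17.09 Ω
Step 3 — Series combination: Z_total = R + L + C = 4700 + j1397 Ω = 4903∠16.5° Ω.
Step 4 — Source phasor: V = 120∠98.7° V = -18.15 + j118.6 V.
Step 5 — Ohm's law: I = V / Z_total = (-18.15 + j118.6) / (4700 + j1397) = 0.003343 + j0.02424 A.
Step 6 — Convert to polar: |I| = 0.02447 A, ∠I = 82.2°.

I = 0.02447∠82.2° A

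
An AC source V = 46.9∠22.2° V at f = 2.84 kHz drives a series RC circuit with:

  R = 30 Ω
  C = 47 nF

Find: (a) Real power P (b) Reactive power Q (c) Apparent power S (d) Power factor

Step 1 — Angular frequency: ω = 2π·f = 2π·2840 = 1.784e+04 rad/s.
Step 2 — Component impedances:
  R: Z = R = 30 Ω
  C: Z = 1/(jωC) = -j/(ω·C) = 0 - j1192 Ω
Step 3 — Series combination: Z_total = R + C = 30 - j1192 Ω = 1193∠-88.6° Ω.
Step 4 — Source phasor: V = 46.9∠22.2° V = 43.42 + j17.72 V.
Step 5 — Current: I = V / Z = -0.01394 + j0.03677 A = 0.03932∠110.8° A.
Step 6 — Complex power: S = V·I* = 0.04639 - j1.844 VA.
Step 7 — Real power: P = Re(S) = 0.04639 W.
Step 8 — Reactive power: Q = Im(S) = -1.844 VAR.
Step 9 — Apparent power: |S| = 1.844 VA.
Step 10 — Power factor: PF = P/|S| = 0.02515 (leading).

(a) P = 0.04639 W  (b) Q = -1.844 VAR  (c) S = 1.844 VA  (d) PF = 0.02515 (leading)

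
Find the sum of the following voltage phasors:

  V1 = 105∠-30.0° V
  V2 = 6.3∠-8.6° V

Step 1 — Convert each phasor to rectangular form:
  V1 = 105·(cos(-30.0°) + j·sin(-30.0°)) = 90.93 - j52.5 V
  V2 = 6.3·(cos(-8.6°) + j·sin(-8.6°)) = 6.229 - j0.9421 V
Step 2 — Sum components: V_total = 97.16 - j53.44 V.
Step 3 — Convert to polar: |V_total| = 110.9 V, ∠V_total = -28.8°.

V_total = 110.9∠-28.8° V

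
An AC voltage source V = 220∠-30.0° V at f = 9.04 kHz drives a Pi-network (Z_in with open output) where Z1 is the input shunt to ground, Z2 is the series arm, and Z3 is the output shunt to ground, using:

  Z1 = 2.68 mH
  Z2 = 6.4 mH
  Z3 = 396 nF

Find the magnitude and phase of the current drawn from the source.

Step 1 — Angular frequency: ω = 2π·f = 2π·9040 = 5.68e+04 rad/s.
Step 2 — Component impedances:
  Z1: Z = jωL = j·5.68e+04·0.00268 = 0 + j152.2 Ω
  Z2: Z = jωL = j·5.68e+04·0.0064 = 0 + j363.5 Ω
  Z3: Z = 1/(jωC) = -j/(ω·C) = 0 - j44.46 Ω
Step 3 — With open output, the series arm Z2 and the output shunt Z3 appear in series to ground: Z2 + Z3 = 0 + j319.1 Ω.
Step 4 — Parallel with input shunt Z1: Z_in = Z1 || (Z2 + Z3) = 0 + j103.1 Ω = 103.1∠90.0° Ω.
Step 5 — Source phasor: V = 220∠-30.0° V = 190.5 - j110 V.
Step 6 — Ohm's law: I = V / Z_total = (190.5 - j110) / (0 + j103.1) = -1.067 - j1.849 A.
Step 7 — Convert to polar: |I| = 2.135 A, ∠I = -120.0°.

I = 2.135∠-120.0° A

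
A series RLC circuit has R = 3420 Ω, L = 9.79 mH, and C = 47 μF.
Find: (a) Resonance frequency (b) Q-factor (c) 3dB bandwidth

Step 1 — Resonance: ω₀ = 1/√(LC) = 1/√(0.00979·4.7e-05) = 1474 rad/s.
Step 2 — f₀ = ω₀/(2π) = 234.6 Hz.
Step 3 — Series Q: Q = ω₀L/R = 1474·0.00979/3420 = 0.00422.
Step 4 — Bandwidth: Δω = ω₀/Q = 3.493e+05 rad/s; BW = Δω/(2π) = 5.56e+04 Hz.

(a) f₀ = 234.6 Hz  (b) Q = 0.00422  (c) BW = 5.56e+04 Hz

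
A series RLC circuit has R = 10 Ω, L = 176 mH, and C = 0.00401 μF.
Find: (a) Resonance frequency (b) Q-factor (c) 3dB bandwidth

Step 1 — Resonance: ω₀ = 1/√(LC) = 1/√(0.176·4.01e-09) = 3.764e+04 rad/s.
Step 2 — f₀ = ω₀/(2π) = 5991 Hz.
Step 3 — Series Q: Q = ω₀L/R = 3.764e+04·0.176/10 = 662.5.
Step 4 — Bandwidth: Δω = ω₀/Q = 56.82 rad/s; BW = Δω/(2π) = 9.043 Hz.

(a) f₀ = 5991 Hz  (b) Q = 662.5  (c) BW = 9.043 Hz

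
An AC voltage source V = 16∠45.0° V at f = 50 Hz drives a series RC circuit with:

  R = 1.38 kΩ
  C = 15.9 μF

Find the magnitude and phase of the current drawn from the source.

Step 1 — Angular frequency: ω = 2π·f = 2π·50 = 314.2 rad/s.
Step 2 — Component impedances:
  R: Z = R = 1380 Ω
  C: Z = 1/(jωC) = -j/(ω·C) = 0 - j200.2 Ω
Step 3 — Series combination: Z_total = R + C = 1380 - j200.2 Ω = 1394∠-8.3° Ω.
Step 4 — Source phasor: V = 16∠45.0° V = 11.31 + j11.31 V.
Step 5 — Ohm's law: I = V / Z_total = (11.31 + j11.31) / (1380 - j200.2) = 0.006865 + j0.009194 A.
Step 6 — Convert to polar: |I| = 0.01147 A, ∠I = 53.3°.

I = 0.01147∠53.3° A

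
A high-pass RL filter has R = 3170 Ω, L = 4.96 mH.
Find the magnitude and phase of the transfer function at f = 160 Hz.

Step 1 — Angular frequency: ω = 2π·160 = 1005 rad/s.
Step 2 — Transfer function: H(jω) = jωL/(R + jωL).
Step 3 — Numerator jωL = j·4.986; denominator R + jωL = 3170 + j4.986.
Step 4 — H = 2.474e-06 + j0.001573.
Step 5 — Magnitude: |H| = 0.001573 (-56.1 dB); phase: φ = 89.9°.

|H| = 0.001573 (-56.1 dB), φ = 89.9°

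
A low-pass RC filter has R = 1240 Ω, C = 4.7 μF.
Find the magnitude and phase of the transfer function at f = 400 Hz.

Step 1 — Angular frequency: ω = 2π·400 = 2513 rad/s.
Step 2 — Transfer function: H(jω) = 1/(1 + jωRC).
Step 3 — Denominator: 1 + jωRC = 1 + j·2513·1240·4.7e-06 = 1 + j14.65.
Step 4 — H = 0.004639 - j0.06795.
Step 5 — Magnitude: |H| = 0.06811 (-23.3 dB); phase: φ = -86.1°.

|H| = 0.06811 (-23.3 dB), φ = -86.1°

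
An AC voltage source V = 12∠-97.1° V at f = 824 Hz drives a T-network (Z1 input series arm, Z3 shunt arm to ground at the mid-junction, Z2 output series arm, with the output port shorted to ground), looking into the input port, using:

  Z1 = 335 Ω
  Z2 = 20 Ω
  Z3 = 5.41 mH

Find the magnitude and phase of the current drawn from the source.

Step 1 — Angular frequency: ω = 2π·f = 2π·824 = 5177 rad/s.
Step 2 — Component impedances:
  Z1: Z = R = 335 Ω
  Z2: Z = R = 20 Ω
  Z3: Z = jωL = j·5177·0.00541 = 0 + j28.01 Ω
Step 3 — With the output port shorted to ground, the output series arm Z2 runs from the junction to ground; the shunt arm Z3 also runs from the junction to ground. They appear in parallel: Z3 || Z2 = 13.25 + j9.458 Ω.
Step 4 — Series with input arm Z1: Z_in = Z1 + (Z3 || Z2) = 348.2 + j9.458 Ω = 348.4∠1.6° Ω.
Step 5 — Source phasor: V = 12∠-97.1° V = -1.483 - j11.91 V.
Step 6 — Ohm's law: I = V / Z_total = (-1.483 - j11.91) / (348.2 + j9.458) = -0.005184 - j0.03405 A.
Step 7 — Convert to polar: |I| = 0.03445 A, ∠I = -98.7°.

I = 0.03445∠-98.7° A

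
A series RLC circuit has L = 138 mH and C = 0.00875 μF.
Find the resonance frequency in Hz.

Step 1 — Resonance condition Im(Z)=0 gives ω₀ = 1/√(LC).
Step 2 — ω₀ = 1/√(0.138·8.75e-09) = 2.878e+04 rad/s.
Step 3 — f₀ = ω₀/(2π) = 4580 Hz.

f₀ = 4580 Hz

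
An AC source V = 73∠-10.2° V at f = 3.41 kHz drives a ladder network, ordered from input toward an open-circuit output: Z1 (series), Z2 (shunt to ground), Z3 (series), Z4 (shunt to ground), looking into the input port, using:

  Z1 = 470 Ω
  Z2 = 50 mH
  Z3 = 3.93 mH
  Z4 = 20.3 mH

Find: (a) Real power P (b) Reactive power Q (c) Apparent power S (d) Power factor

Step 1 — Angular frequency: ω = 2π·f = 2π·3410 = 2.143e+04 rad/s.
Step 2 — Component impedances:
  Z1: Z = R = 470 Ω
  Z2: Z = jωL = j·2.143e+04·0.05 = 0 + j1071 Ω
  Z3: Z = jωL = j·2.143e+04·0.00393 = 0 + j84.2 Ω
  Z4: Z = jωL = j·2.143e+04·0.0203 = 0 + j434.9 Ω
Step 3 — Ladder network (open output): work backward from the far end, alternating series and parallel combinations. Z_in = 470 + j349.7 Ω = 585.8∠36.6° Ω.
Step 4 — Source phasor: V = 73∠-10.2° V = 71.85 - j12.93 V.
Step 5 — Current: I = V / Z = 0.08522 - j0.09091 A = 0.1246∠-46.8° A.
Step 6 — Complex power: S = V·I* = 7.298 + j5.43 VA.
Step 7 — Real power: P = Re(S) = 7.298 W.
Step 8 — Reactive power: Q = Im(S) = 5.43 VAR.
Step 9 — Apparent power: |S| = 9.097 VA.
Step 10 — Power factor: PF = P/|S| = 0.8023 (lagging).

(a) P = 7.298 W  (b) Q = 5.43 VAR  (c) S = 9.097 VA  (d) PF = 0.8023 (lagging)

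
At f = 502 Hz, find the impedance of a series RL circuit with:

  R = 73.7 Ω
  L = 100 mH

Step 1 — Angular frequency: ω = 2π·f = 2π·502 = 3154 rad/s.
Step 2 — Component impedances:
  R: Z = R = 73.7 Ω
  L: Z = jωL = j·3154·0.1 = 0 + j315.4 Ω
Step 3 — Series combination: Z_total = R + L = 73.7 + j315.4 Ω = 323.9∠76.8° Ω.

Z = 73.7 + j315.4 Ω = 323.9∠76.8° Ω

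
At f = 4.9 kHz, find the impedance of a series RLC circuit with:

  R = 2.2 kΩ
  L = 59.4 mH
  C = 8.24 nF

Step 1 — Angular frequency: ω = 2π·f = 2π·4900 = 3.079e+04 rad/s.
Step 2 — Component impedances:
  R: Z = R = 2200 Ω
  L: Z = jωL = j·3.079e+04·0.0594 = 0 + j1829 Ω
  C: Z = 1/(jωC) = -j/(ω·C) = 0 - j3942 Ω
Step 3 — Series combination: Z_total = R + L + C = 2200 - j2113 Ω = 3050∠-43.8° Ω.

Z = 2200 - j2113 Ω = 3050∠-43.8° Ω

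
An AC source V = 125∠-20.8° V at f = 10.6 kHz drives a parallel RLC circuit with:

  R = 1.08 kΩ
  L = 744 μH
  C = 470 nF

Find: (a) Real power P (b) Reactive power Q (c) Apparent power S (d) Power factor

Step 1 — Angular frequency: ω = 2π·f = 2π·1.06e+04 = 6.66e+04 rad/s.
Step 2 — Component impedances:
  R: Z = R = 1080 Ω
  L: Z = jωL = j·6.66e+04·0.000744 = 0 + j49.55 Ω
  C: Z = 1/(jωC) = -j/(ω·C) = 0 - j31.95 Ω
Step 3 — Parallel combination: 1/Z_total = 1/R + 1/L + 1/C; Z_total = 7.434 - j89.29 Ω = 89.6∠-85.2° Ω.
Step 4 — Source phasor: V = 125∠-20.8° V = 116.9 - j44.39 V.
Step 5 — Current: I = V / Z = 0.6019 + j1.259 A = 1.395∠64.4° A.
Step 6 — Complex power: S = V·I* = 14.47 - j173.8 VA.
Step 7 — Real power: P = Re(S) = 14.47 W.
Step 8 — Reactive power: Q = Im(S) = -173.8 VAR.
Step 9 — Apparent power: |S| = 174.4 VA.
Step 10 — Power factor: PF = P/|S| = 0.08297 (leading).

(a) P = 14.47 W  (b) Q = -173.8 VAR  (c) S = 174.4 VA  (d) PF = 0.08297 (leading)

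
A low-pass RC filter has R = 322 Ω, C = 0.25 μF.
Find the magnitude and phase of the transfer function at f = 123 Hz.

Step 1 — Angular frequency: ω = 2π·123 = 772.8 rad/s.
Step 2 — Transfer function: H(jω) = 1/(1 + jωRC).
Step 3 — Denominator: 1 + jωRC = 1 + j·772.8·322·2.5e-07 = 1 + j0.06221.
Step 4 — H = 0.9961 - j0.06197.
Step 5 — Magnitude: |H| = 0.9981 (-0.0 dB); phase: φ = -3.6°.

|H| = 0.9981 (-0.0 dB), φ = -3.6°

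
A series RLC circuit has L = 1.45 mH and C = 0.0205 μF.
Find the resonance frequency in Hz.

Step 1 — Resonance condition Im(Z)=0 gives ω₀ = 1/√(LC).
Step 2 — ω₀ = 1/√(0.00145·2.05e-08) = 1.834e+05 rad/s.
Step 3 — f₀ = ω₀/(2π) = 2.919e+04 Hz.

f₀ = 2.919e+04 Hz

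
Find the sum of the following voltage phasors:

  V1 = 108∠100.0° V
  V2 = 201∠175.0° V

Step 1 — Convert each phasor to rectangular form:
  V1 = 108·(cos(100.0°) + j·sin(100.0°)) = -18.75 + j106.4 V
  V2 = 201·(cos(175.0°) + j·sin(175.0°)) = -200.2 + j17.52 V
Step 2 — Sum components: V_total = -219 + j123.9 V.
Step 3 — Convert to polar: |V_total| = 251.6 V, ∠V_total = 150.5°.

V_total = 251.6∠150.5° V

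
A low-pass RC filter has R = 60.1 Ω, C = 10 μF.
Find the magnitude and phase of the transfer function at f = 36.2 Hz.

Step 1 — Angular frequency: ω = 2π·36.2 = 227.5 rad/s.
Step 2 — Transfer function: H(jω) = 1/(1 + jωRC).
Step 3 — Denominator: 1 + jωRC = 1 + j·227.5·60.1·1e-05 = 1 + j0.1367.
Step 4 — H = 0.9817 - j0.1342.
Step 5 — Magnitude: |H| = 0.9908 (-0.1 dB); phase: φ = -7.8°.

|H| = 0.9908 (-0.1 dB), φ = -7.8°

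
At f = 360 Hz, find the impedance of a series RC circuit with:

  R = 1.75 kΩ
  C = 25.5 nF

Step 1 — Angular frequency: ω = 2π·f = 2π·360 = 2262 rad/s.
Step 2 — Component impedances:
  R: Z = R = 1750 Ω
  C: Z = 1/(jωC) = -j/(ω·C) = 0 - j1.734e+04 Ω
Step 3 — Series combination: Z_total = R + C = 1750 - j1.734e+04 Ω = 1.743e+04∠-84.2° Ω.

Z = 1750 - j1.734e+04 Ω = 1.743e+04∠-84.2° Ω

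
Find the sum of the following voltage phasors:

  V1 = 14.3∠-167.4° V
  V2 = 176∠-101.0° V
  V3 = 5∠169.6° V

Step 1 — Convert each phasor to rectangular form:
  V1 = 14.3·(cos(-167.4°) + j·sin(-167.4°)) = -13.96 - j3.119 V
  V2 = 176·(cos(-101.0°) + j·sin(-101.0°)) = -33.58 - j172.8 V
  V3 = 5·(cos(169.6°) + j·sin(169.6°)) = -4.918 + j0.9026 V
Step 2 — Sum components: V_total = -52.46 - j175 V.
Step 3 — Convert to polar: |V_total| = 182.7 V, ∠V_total = -106.7°.

V_total = 182.7∠-106.7° V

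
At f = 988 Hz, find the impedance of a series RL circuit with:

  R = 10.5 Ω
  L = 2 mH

Step 1 — Angular frequency: ω = 2π·f = 2π·988 = 6208 rad/s.
Step 2 — Component impedances:
  R: Z = R = 10.5 Ω
  L: Z = jωL = j·6208·0.002 = 0 + j12.42 Ω
Step 3 — Series combination: Z_total = R + L = 10.5 + j12.42 Ω = 16.26∠49.8° Ω.

Z = 10.5 + j12.42 Ω = 16.26∠49.8° Ω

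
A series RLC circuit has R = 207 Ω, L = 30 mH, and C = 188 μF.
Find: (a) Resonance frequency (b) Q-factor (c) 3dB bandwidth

Step 1 — Resonance: ω₀ = 1/√(LC) = 1/√(0.03·0.000188) = 421.1 rad/s.
Step 2 — f₀ = ω₀/(2π) = 67.02 Hz.
Step 3 — Series Q: Q = ω₀L/R = 421.1·0.03/207 = 0.06103.
Step 4 — Bandwidth: Δω = ω₀/Q = 6900 rad/s; BW = Δω/(2π) = 1098 Hz.

(a) f₀ = 67.02 Hz  (b) Q = 0.06103  (c) BW = 1098 Hz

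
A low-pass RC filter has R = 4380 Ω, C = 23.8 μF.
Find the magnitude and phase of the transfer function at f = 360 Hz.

Step 1 — Angular frequency: ω = 2π·360 = 2262 rad/s.
Step 2 — Transfer function: H(jω) = 1/(1 + jωRC).
Step 3 — Denominator: 1 + jωRC = 1 + j·2262·4380·2.38e-05 = 1 + j235.8.
Step 4 — H = 1.799e-05 - j0.004241.
Step 5 — Magnitude: |H| = 0.004241 (-47.5 dB); phase: φ = -89.8°.

|H| = 0.004241 (-47.5 dB), φ = -89.8°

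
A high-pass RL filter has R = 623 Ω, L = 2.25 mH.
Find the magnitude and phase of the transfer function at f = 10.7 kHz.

Step 1 — Angular frequency: ω = 2π·1.07e+04 = 6.723e+04 rad/s.
Step 2 — Transfer function: H(jω) = jωL/(R + jωL).
Step 3 — Numerator jωL = j·151.3; denominator R + jωL = 623 + j151.3.
Step 4 — H = 0.05567 + j0.2293.
Step 5 — Magnitude: |H| = 0.2359 (-12.5 dB); phase: φ = 76.4°.

|H| = 0.2359 (-12.5 dB), φ = 76.4°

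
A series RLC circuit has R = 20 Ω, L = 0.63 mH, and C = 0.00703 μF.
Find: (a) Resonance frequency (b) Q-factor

Step 1 — Resonance condition Im(Z)=0 gives ω₀ = 1/√(LC).
Step 2 — ω₀ = 1/√(0.00063·7.03e-09) = 4.752e+05 rad/s.
Step 3 — f₀ = ω₀/(2π) = 7.563e+04 Hz.
Step 4 — Series Q: Q = ω₀L/R = 4.752e+05·0.00063/20 = 14.97.

(a) f₀ = 7.563e+04 Hz  (b) Q = 14.97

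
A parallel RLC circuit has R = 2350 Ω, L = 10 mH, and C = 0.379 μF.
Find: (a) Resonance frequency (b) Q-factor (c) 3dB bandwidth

Step 1 — Resonance: ω₀ = 1/√(LC) = 1/√(0.01·3.79e-07) = 1.624e+04 rad/s.
Step 2 — f₀ = ω₀/(2π) = 2585 Hz.
Step 3 — Parallel Q: Q = R/(ω₀L) = 2350/(1.624e+04·0.01) = 14.47.
Step 4 — Bandwidth: Δω = ω₀/Q = 1123 rad/s; BW = Δω/(2π) = 178.7 Hz.

(a) f₀ = 2585 Hz  (b) Q = 14.47  (c) BW = 178.7 Hz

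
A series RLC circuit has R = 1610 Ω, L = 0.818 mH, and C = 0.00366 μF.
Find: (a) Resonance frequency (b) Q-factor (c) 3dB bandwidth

Step 1 — Resonance condition Im(Z)=0 gives ω₀ = 1/√(LC).
Step 2 — ω₀ = 1/√(0.000818·3.66e-09) = 5.779e+05 rad/s.
Step 3 — f₀ = ω₀/(2π) = 9.198e+04 Hz.
Step 4 — Series Q: Q = ω₀L/R = 5.779e+05·0.000818/1610 = 0.2936.
Step 5 — 3dB bandwidth: Δω = ω₀/Q = 1.968e+06 rad/s; BW = Δω/(2π) = 3.133e+05 Hz.

(a) f₀ = 9.198e+04 Hz  (b) Q = 0.2936  (c) BW = 3.133e+05 Hz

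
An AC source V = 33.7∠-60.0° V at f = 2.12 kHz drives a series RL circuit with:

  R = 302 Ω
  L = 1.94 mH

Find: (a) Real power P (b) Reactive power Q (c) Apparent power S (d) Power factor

Step 1 — Angular frequency: ω = 2π·f = 2π·2120 = 1.332e+04 rad/s.
Step 2 — Component impedances:
  R: Z = R = 302 Ω
  L: Z = jωL = j·1.332e+04·0.00194 = 0 + j25.84 Ω
Step 3 — Series combination: Z_total = R + L = 302 + j25.84 Ω = 303.1∠4.9° Ω.
Step 4 — Source phasor: V = 33.7∠-60.0° V = 16.85 - j29.19 V.
Step 5 — Current: I = V / Z = 0.04718 - j0.1007 A = 0.1112∠-64.9° A.
Step 6 — Complex power: S = V·I* = 3.733 + j0.3194 VA.
Step 7 — Real power: P = Re(S) = 3.733 W.
Step 8 — Reactive power: Q = Im(S) = 0.3194 VAR.
Step 9 — Apparent power: |S| = 3.747 VA.
Step 10 — Power factor: PF = P/|S| = 0.9964 (lagging).

(a) P = 3.733 W  (b) Q = 0.3194 VAR  (c) S = 3.747 VA  (d) PF = 0.9964 (lagging)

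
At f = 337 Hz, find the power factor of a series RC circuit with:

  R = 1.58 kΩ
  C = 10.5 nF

Step 1 — Angular frequency: ω = 2π·f = 2π·337 = 2117 rad/s.
Step 2 — Component impedances:
  R: Z = R = 1580 Ω
  C: Z = 1/(jωC) = -j/(ω·C) = 0 - j4.498e+04 Ω
Step 3 — Series combination: Z_total = R + C = 1580 - j4.498e+04 Ω = 4.501e+04∠-88.0° Ω.
Step 4 — Power factor: PF = cos(φ) = Re(Z)/|Z| = 1580/45006 = 0.03511.
Step 5 — Type: Im(Z) = -4.498e+04 ⇒ leading (phase φ = -88.0°).

PF = 0.03511 (leading, φ = -88.0°)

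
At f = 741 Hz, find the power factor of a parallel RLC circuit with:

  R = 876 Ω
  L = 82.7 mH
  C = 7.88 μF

Step 1 — Angular frequency: ω = 2π·f = 2π·741 = 4656 rad/s.
Step 2 — Component impedances:
  R: Z = R = 876 Ω
  L: Z = jωL = j·4656·0.0827 = 0 + j385 Ω
  C: Z = 1/(jωC) = -j/(ω·C) = 0 - j27.26 Ω
Step 3 — Parallel combination: 1/Z_total = 1/R + 1/L + 1/C; Z_total = 0.9811 - j29.3 Ω = 29.32∠-88.1° Ω.
Step 4 — Power factor: PF = cos(φ) = Re(Z)/|Z| = 0.98114/29.317 = 0.03347.
Step 5 — Type: Im(Z) = -29.3 ⇒ leading (phase φ = -88.1°).

PF = 0.03347 (leading, φ = -88.1°)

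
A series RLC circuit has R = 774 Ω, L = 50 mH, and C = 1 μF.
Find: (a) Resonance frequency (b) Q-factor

Step 1 — Resonance condition Im(Z)=0 gives ω₀ = 1/√(LC).
Step 2 — ω₀ = 1/√(0.05·1e-06) = 4472 rad/s.
Step 3 — f₀ = ω₀/(2π) = 711.8 Hz.
Step 4 — Series Q: Q = ω₀L/R = 4472·0.05/774 = 0.2889.

(a) f₀ = 711.8 Hz  (b) Q = 0.2889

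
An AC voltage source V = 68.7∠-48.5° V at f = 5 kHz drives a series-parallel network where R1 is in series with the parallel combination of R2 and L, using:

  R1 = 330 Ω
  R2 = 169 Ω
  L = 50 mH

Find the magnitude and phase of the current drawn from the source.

Step 1 — Angular frequency: ω = 2π·f = 2π·5000 = 3.142e+04 rad/s.
Step 2 — Component impedances:
  R1: Z = R = 330 Ω
  R2: Z = R = 169 Ω
  L: Z = jωL = j·3.142e+04·0.05 = 0 + j1571 Ω
Step 3 — Parallel branch: R2 || L = 1/(1/R2 + 1/L) = 167.1 + j17.97 Ω.
Step 4 — Series with R1: Z_total = R1 + (R2 || L) = 497.1 + j17.97 Ω = 497.4∠2.1° Ω.
Step 5 — Source phasor: V = 68.7∠-48.5° V = 45.52 - j51.45 V.
Step 6 — Ohm's law: I = V / Z_total = (45.52 - j51.45) / (497.1 + j17.97) = 0.08772 - j0.1067 A.
Step 7 — Convert to polar: |I| = 0.1381 A, ∠I = -50.6°.

I = 0.1381∠-50.6° A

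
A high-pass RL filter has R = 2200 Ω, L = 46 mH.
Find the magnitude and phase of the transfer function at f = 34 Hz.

Step 1 — Angular frequency: ω = 2π·34 = 213.6 rad/s.
Step 2 — Transfer function: H(jω) = jωL/(R + jωL).
Step 3 — Numerator jωL = j·9.827; denominator R + jωL = 2200 + j9.827.
Step 4 — H = 1.995e-05 + j0.004467.
Step 5 — Magnitude: |H| = 0.004467 (-47.0 dB); phase: φ = 89.7°.

|H| = 0.004467 (-47.0 dB), φ = 89.7°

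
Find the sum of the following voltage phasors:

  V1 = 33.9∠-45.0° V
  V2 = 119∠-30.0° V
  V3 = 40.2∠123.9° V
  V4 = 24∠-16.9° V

Step 1 — Convert each phasor to rectangular form:
  V1 = 33.9·(cos(-45.0°) + j·sin(-45.0°)) = 23.97 - j23.97 V
  V2 = 119·(cos(-30.0°) + j·sin(-30.0°)) = 103.1 - j59.5 V
  V3 = 40.2·(cos(123.9°) + j·sin(123.9°)) = -22.42 + j33.37 V
  V4 = 24·(cos(-16.9°) + j·sin(-16.9°)) = 22.96 - j6.977 V
Step 2 — Sum components: V_total = 127.6 - j57.08 V.
Step 3 — Convert to polar: |V_total| = 139.8 V, ∠V_total = -24.1°.

V_total = 139.8∠-24.1° V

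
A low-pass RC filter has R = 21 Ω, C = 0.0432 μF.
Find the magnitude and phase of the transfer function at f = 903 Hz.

Step 1 — Angular frequency: ω = 2π·903 = 5674 rad/s.
Step 2 — Transfer function: H(jω) = 1/(1 + jωRC).
Step 3 — Denominator: 1 + jωRC = 1 + j·5674·21·4.32e-08 = 1 + j0.005147.
Step 4 — H = 1 - j0.005147.
Step 5 — Magnitude: |H| = 1 (-0.0 dB); phase: φ = -0.3°.

|H| = 1 (-0.0 dB), φ = -0.3°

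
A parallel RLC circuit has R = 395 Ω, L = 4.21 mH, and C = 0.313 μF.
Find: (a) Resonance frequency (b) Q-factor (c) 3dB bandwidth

Step 1 — Resonance: ω₀ = 1/√(LC) = 1/√(0.00421·3.13e-07) = 2.755e+04 rad/s.
Step 2 — f₀ = ω₀/(2π) = 4384 Hz.
Step 3 — Parallel Q: Q = R/(ω₀L) = 395/(2.755e+04·0.00421) = 3.406.
Step 4 — Bandwidth: Δω = ω₀/Q = 8088 rad/s; BW = Δω/(2π) = 1287 Hz.

(a) f₀ = 4384 Hz  (b) Q = 3.406  (c) BW = 1287 Hz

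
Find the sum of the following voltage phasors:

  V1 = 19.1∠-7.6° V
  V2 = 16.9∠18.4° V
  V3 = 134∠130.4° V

Step 1 — Convert each phasor to rectangular form:
  V1 = 19.1·(cos(-7.6°) + j·sin(-7.6°)) = 18.93 - j2.526 V
  V2 = 16.9·(cos(18.4°) + j·sin(18.4°)) = 16.04 + j5.334 V
  V3 = 134·(cos(130.4°) + j·sin(130.4°)) = -86.85 + j102 V
Step 2 — Sum components: V_total = -51.88 + j104.9 V.
Step 3 — Convert to polar: |V_total| = 117 V, ∠V_total = 116.3°.

V_total = 117∠116.3° V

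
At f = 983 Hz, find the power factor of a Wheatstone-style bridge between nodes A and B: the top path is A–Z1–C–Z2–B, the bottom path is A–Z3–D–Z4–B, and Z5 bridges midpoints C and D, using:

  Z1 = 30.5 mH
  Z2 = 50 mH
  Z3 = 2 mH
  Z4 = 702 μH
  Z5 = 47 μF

Step 1 — Angular frequency: ω = 2π·f = 2π·983 = 6176 rad/s.
Step 2 — Component impedances:
  Z1: Z = jωL = j·6176·0.0305 = 0 + j188.4 Ω
  Z2: Z = jωL = j·6176·0.05 = 0 + j308.8 Ω
  Z3: Z = jωL = j·6176·0.002 = 0 + j12.35 Ω
  Z4: Z = jωL = j·6176·0.000702 = 0 + j4.336 Ω
  Z5: Z = 1/(jωC) = -j/(ω·C) = 0 - j3.445 Ω
Step 3 — Bridge requires nodal analysis (the Z5 bridge couples midpoints C and D, so the two paths cannot be reduced to a simple series/parallel combination). Setting node B to ground and injecting 1 A at node A, the 3-node admittance system at A, C, D solves to V_A = Z_AB = 0 + j15.86 Ω = 15.86∠90.0° Ω.
Step 4 — Power factor: PF = cos(φ) = Re(Z)/|Z| = 0/15.86 = 0.
Step 5 — Type: Im(Z) = 15.86 ⇒ lagging (phase φ = 90.0°).

PF = 0 (lagging, φ = 90.0°)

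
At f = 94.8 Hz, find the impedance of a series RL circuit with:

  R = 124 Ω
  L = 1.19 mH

Step 1 — Angular frequency: ω = 2π·f = 2π·94.8 = 595.6 rad/s.
Step 2 — Component impedances:
  R: Z = R = 124 Ω
  L: Z = jωL = j·595.6·0.00119 = 0 + j0.7088 Ω
Step 3 — Series combination: Z_total = R + L = 124 + j0.7088 Ω = 124∠0.3° Ω.

Z = 124 + j0.7088 Ω = 124∠0.3° Ω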